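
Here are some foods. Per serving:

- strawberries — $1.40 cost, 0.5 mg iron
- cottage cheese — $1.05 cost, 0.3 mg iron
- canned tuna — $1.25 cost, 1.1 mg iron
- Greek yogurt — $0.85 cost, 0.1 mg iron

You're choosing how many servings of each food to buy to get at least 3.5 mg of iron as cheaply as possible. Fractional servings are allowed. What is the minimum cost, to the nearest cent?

$3.98

Cost per mg of iron: canned tuna $1.1364, strawberries $2.8000, cottage cheese $3.5000, Greek yogurt $8.5000.
With no serving limits, use only canned tuna: 3.5 mg / 1.1 mg = 3.182 servings × $1.25 = $3.98.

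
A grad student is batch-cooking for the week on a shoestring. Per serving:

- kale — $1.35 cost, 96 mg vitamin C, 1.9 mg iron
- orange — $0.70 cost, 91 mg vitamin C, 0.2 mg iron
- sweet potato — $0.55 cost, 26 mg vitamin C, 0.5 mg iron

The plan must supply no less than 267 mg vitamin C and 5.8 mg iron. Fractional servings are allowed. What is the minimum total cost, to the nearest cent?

A basic optimal solution has at most two foods positive. Try each food alone and each pair with both targets met exactly.
kale only: max(267/96, 5.8/1.9) = 3.053 servings → $4.12.
orange only: max(267/91, 5.8/0.2) = 29 servings → $20.30.
sweet potato only: max(267/26, 5.8/0.5) = 11.6 servings → $6.38.
kale + orange with both targets exact would need a negative amount; discard.
kale + sweet potato: the both-tight solution has a negative serving — not a feasible corner.
orange + sweet potato with both targets exact would need a negative amount; discard.
Cheapest feasible corner: $4.12.

$4.12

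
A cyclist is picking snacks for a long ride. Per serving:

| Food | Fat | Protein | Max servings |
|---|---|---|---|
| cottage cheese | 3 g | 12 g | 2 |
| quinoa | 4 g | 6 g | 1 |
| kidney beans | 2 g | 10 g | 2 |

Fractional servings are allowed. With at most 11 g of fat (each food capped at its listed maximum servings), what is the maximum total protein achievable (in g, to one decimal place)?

45.5 g

Protein per g fat: kidney beans 5, cottage cheese 4, quinoa 1.5.
Take 2 servings of kidney beans: uses 4 g fat, +20.0 g protein (running total 20.0 g).
Take 2 servings of cottage cheese: uses 6 g fat, +24.0 g protein (running total 44.0 g).
Take 0.25 servings of quinoa: uses 1 g fat, +1.5 g protein (running total 45.5 g).
Filling greedily by protein-per-g fat is optimal for one linear limit, giving 45.5 g.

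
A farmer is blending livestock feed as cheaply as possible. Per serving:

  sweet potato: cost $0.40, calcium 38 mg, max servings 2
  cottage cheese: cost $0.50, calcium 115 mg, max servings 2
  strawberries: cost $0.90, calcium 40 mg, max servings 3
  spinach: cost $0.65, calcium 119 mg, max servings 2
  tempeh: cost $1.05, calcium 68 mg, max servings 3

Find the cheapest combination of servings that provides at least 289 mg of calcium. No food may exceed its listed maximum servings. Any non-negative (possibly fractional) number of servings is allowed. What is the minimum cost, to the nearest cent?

$1.32

Cost per mg of calcium: cottage cheese $0.0043, spinach $0.0055, sweet potato $0.0105, tempeh $0.0154, strawberries $0.0225.
Take 2 servings of cottage cheese: +230.0 mg calcium for $1.00 (total $1.00, still need 59.0 mg).
Take 0.4958 servings of spinach: +59.0 mg calcium for $0.32 (total $1.32, still need 0.0 mg).
Greedy by cheapest-per-mg is optimal for a single linear constraint, so the minimum cost is $1.32.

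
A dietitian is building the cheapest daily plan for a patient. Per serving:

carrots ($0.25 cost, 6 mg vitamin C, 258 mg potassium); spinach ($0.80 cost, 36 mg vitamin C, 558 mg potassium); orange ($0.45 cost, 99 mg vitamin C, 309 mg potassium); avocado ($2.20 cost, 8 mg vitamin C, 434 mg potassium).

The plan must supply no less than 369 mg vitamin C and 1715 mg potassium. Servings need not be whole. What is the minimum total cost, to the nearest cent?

$2.20

A basic optimal solution has at most two foods positive. Try each food alone and each pair with both targets met exactly.
carrots only: max(369/6, 1715/258) = 61.5 servings → $15.38.
spinach only: max(369/36, 1715/558) = 10.25 servings → $8.20.
orange only: max(369/99, 1715/309) = 5.55 servings → $2.50.
avocado only: max(369/8, 1715/434) = 46.12 servings → $101.47.
carrots + spinach: the both-tight solution has a negative serving — not a feasible corner.
carrots + orange with both tight: 2.354 servings and 3.585 servings → $2.20.
carrots + avocado with both targets exact would need a negative amount; discard.
spinach + orange with both tight: 1.264 servings and 3.268 servings → $2.48.
spinach + avocado with both targets exact would need a negative amount; discard.
orange + avocado with both tight: 3.616 servings and 1.377 servings → $4.66.
The minimum over all feasible corners is $2.20.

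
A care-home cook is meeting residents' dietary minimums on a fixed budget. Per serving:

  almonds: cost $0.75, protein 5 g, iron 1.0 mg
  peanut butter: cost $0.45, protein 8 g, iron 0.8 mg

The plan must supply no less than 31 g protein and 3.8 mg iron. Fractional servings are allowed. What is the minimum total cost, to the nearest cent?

$2.14

Two binding constraints pin down two serving amounts, so the optimal mix uses at most two foods. The candidates are each food alone (scaled to the tighter of protein/iron) and each pair with both constraints tight.
almonds only: max(31/5, 3.8/1.0) = 6.2 servings → $4.65.
peanut butter only: max(31/8, 3.8/0.8) = 4.75 servings → $2.14.
almonds + peanut butter with both tight: 1.4 servings and 3 servings → $2.40.
Cheapest feasible corner: $2.14.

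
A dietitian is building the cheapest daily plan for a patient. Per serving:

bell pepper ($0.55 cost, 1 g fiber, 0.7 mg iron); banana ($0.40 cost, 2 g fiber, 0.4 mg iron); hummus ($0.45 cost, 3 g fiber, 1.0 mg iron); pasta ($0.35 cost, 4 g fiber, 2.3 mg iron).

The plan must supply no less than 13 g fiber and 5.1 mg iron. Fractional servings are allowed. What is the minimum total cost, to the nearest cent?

bell pepper only: max(13/1, 5.1/0.7) = 13 servings → $7.15.
banana only: max(13/2, 5.1/0.4) = 12.75 servings → $5.10.
hummus only: max(13/3, 5.1/1.0) = 5.1 servings → $2.29.
pasta only: max(13/4, 5.1/2.3) = 3.25 servings → $1.14.
bell pepper + banana with both tight: 5 servings and 4 servings → $4.35.
bell pepper + hummus with both tight: 2.091 servings and 3.636 servings → $2.79.
bell pepper + pasta: the both-tight solution has a negative serving — not a feasible corner.
banana + hummus with both targets exact would need a negative amount; discard.
banana + pasta with both tight: 3.167 servings and 1.667 servings → $1.85.
hummus + pasta with both tight: 3.276 servings and 0.7931 servings → $1.75.
The minimum over all feasible corners is $1.14.

$1.14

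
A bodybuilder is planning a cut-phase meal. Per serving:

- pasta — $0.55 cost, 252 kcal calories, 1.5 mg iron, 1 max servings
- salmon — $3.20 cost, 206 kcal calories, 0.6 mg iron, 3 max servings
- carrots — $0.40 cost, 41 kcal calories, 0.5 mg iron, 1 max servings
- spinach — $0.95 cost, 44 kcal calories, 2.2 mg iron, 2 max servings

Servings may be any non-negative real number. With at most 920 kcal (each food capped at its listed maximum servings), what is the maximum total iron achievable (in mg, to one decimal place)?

8.0 mg

Iron per kcal: spinach 0.05, carrots 0.0122, pasta 0.005952, salmon 0.002913.
Take 2 servings of spinach: uses 88 kcal, +4.4 mg iron (running total 4.4 mg).
Take 1 serving of carrots: uses 41 kcal, +0.5 mg iron (running total 4.9 mg).
Take 1 serving of pasta: uses 252 kcal, +1.5 mg iron (running total 6.4 mg).
Take 2.617 servings of salmon: uses 539 kcal, +1.6 mg iron (running total 8.0 mg).
Greedy by best ratio exhausts the calories allowance optimally: 8.0 mg.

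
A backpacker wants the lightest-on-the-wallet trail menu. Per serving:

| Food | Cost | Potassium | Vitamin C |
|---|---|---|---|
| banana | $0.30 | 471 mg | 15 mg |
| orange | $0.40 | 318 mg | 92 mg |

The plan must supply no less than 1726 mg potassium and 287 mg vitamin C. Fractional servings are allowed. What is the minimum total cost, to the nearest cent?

banana only: max(1726/471, 287/15) = 19.13 servings → $5.74.
orange only: max(1726/318, 287/92) = 5.428 servings → $2.17.
banana + orange with both tight: 1.751 servings and 2.834 servings → $1.66.
So the least-cost plan costs $1.66.

$1.66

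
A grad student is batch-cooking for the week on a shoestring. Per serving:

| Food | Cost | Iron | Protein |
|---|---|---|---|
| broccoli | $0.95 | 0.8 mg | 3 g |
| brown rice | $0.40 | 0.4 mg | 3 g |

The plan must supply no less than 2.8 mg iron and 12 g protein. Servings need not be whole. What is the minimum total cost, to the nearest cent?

$2.80

Minimising a linear cost over {iron ≥ 2.8, protein ≥ 12, servings ≥ 0} — the optimum is at a vertex, using one or two foods.
broccoli only: max(2.8/0.8, 12/3) = 4 servings → $3.80.
brown rice only: max(2.8/0.4, 12/3) = 7 servings → $2.80.
broccoli + brown rice with both tight: 3 servings and 1 serving → $3.25.
The minimum over all feasible corners is $2.80.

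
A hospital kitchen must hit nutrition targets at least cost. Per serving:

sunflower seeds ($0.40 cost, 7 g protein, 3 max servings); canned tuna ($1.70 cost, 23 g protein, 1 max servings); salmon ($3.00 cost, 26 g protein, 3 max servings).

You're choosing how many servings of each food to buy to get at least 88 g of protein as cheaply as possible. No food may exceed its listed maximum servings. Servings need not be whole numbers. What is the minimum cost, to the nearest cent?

$7.98

Cost per g of protein: sunflower seeds $0.0571, canned tuna $0.0739, salmon $0.1154.
Take 3 servings of sunflower seeds: +21.0 g protein for $1.20 (total $1.20, still need 67.0 g).
Take 1 serving of canned tuna: +23.0 g protein for $1.70 (total $2.90, still need 44.0 g).
Take 1.692 servings of salmon: +44.0 g protein for $5.08 (total $7.98, still need 0.0 g).
Filling from the cheapest source first is optimal under one linear minimum: $7.98.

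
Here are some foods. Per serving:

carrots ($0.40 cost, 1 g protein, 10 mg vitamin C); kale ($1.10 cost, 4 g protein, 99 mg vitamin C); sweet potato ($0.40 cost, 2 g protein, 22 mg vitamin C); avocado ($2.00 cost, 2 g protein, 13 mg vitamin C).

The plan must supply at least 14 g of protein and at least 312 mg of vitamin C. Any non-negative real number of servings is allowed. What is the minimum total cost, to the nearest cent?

This is a tiny linear program; its minimum lies at a vertex of the feasible set. List the vertices and price them.
carrots only: max(14/1, 312/10) = 31.2 servings → $12.48.
kale only: max(14/4, 312/99) = 3.5 servings → $3.85.
sweet potato only: max(14/2, 312/22) = 14.18 servings → $5.67.
avocado only: max(14/2, 312/13) = 24 servings → $48.00.
carrots + kale with both tight: 2.339 servings and 2.915 servings → $4.14.
carrots + sweet potato: the both-tight solution has a negative serving — not a feasible corner.
carrots + avocado: the both-tight solution has a negative serving — not a feasible corner.
kale + sweet potato with both tight: 2.873 servings and 1.255 servings → $3.66.
kale + avocado with both tight: 3.027 servings and 0.9452 servings → $5.22.
sweet potato + avocado with both targets exact would need a negative amount; discard.
Cheapest feasible corner: $3.66.

$3.66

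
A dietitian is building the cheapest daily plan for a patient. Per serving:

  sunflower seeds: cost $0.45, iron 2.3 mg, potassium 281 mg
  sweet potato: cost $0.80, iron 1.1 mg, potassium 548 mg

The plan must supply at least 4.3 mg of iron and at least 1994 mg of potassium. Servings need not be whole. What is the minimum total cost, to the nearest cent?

The cheapest plan sits at a corner of the feasible region — with two constraints it uses at most two foods.
sunflower seeds only: max(4.3/2.3, 1994/281) = 7.096 servings → $3.19.
sweet potato only: max(4.3/1.1, 1994/548) = 3.909 servings → $3.13.
sunflower seeds + sweet potato with both tight: 0.1713 servings and 3.551 servings → $2.92.
Cheapest feasible corner: $2.92.

$2.92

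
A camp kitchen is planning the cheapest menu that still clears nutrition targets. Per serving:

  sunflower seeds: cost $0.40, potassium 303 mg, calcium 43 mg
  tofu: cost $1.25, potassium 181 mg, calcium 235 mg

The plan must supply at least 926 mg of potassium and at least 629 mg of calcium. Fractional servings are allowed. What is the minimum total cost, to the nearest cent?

At the optimum either one food covers both requirements or two foods hit both targets exactly; no other combination can be cheaper.
sunflower seeds only: max(926/303, 629/43) = 14.63 servings → $5.85.
tofu only: max(926/181, 629/235) = 5.116 servings → $6.40.
sunflower seeds + tofu with both tight: 1.636 servings and 2.377 servings → $3.63.
So the least-cost plan costs $3.63.

$3.63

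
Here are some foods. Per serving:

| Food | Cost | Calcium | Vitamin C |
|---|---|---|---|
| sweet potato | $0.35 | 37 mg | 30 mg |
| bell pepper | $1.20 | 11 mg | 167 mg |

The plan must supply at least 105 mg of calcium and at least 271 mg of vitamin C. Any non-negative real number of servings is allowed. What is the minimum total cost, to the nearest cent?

$2.28

At the optimum either one food covers both requirements or two foods hit both targets exactly; no other combination can be cheaper.
sweet potato only: max(105/37, 271/30) = 9.033 servings → $3.16.
bell pepper only: max(105/11, 271/167) = 9.545 servings → $11.45.
sweet potato + bell pepper with both tight: 2.488 servings and 1.176 servings → $2.28.
So the least-cost plan costs $2.28.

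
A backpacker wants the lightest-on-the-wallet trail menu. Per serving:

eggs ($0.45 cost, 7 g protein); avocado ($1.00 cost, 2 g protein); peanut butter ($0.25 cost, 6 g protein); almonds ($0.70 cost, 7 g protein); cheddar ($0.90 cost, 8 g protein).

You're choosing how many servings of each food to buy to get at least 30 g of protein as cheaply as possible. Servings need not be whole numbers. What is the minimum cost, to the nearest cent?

$1.25

Cost per g of protein: peanut butter $0.0417, eggs $0.0643, almonds $0.1000, cheddar $0.1125, avocado $0.5000.
With no serving limits, use only peanut butter: 30 g / 6 g = 5 servings × $0.25 = $1.25.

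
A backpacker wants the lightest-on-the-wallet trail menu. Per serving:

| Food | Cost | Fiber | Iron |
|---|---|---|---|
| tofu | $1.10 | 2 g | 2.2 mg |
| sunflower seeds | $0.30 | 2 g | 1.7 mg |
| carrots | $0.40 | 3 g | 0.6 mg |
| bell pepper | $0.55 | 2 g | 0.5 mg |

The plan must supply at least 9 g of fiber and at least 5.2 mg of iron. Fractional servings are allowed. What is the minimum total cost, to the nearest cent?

Check every corner: each single food scaled to meet both minima, and each pair solved so both constraints bind.
tofu only: max(9/2, 5.2/2.2) = 4.5 servings → $4.95.
sunflower seeds only: max(9/2, 5.2/1.7) = 4.5 servings → $1.35.
carrots only: max(9/3, 5.2/0.6) = 8.667 servings → $3.47.
bell pepper only: max(9/2, 5.2/0.5) = 10.4 servings → $5.72.
tofu + sunflower seeds with both targets exact would need a negative amount; discard.
tofu + carrots with both tight: 1.889 servings and 1.741 servings → $2.77.
tofu + bell pepper with both tight: 1.735 servings and 2.765 servings → $3.43.
sunflower seeds + carrots with both tight: 2.615 servings and 1.256 servings → $1.29.
sunflower seeds + bell pepper with both tight: 2.458 servings and 2.042 servings → $1.86.
carrots + bell pepper: the both-tight solution has a negative serving — not a feasible corner.
So the least-cost plan costs $1.29.

$1.29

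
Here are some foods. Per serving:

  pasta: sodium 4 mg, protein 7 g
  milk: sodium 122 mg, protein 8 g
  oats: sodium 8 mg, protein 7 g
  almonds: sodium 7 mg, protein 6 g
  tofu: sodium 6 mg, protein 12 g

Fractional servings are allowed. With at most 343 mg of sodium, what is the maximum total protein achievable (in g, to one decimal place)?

686.0 g

Protein per mg sodium: tofu 2, pasta 1.75, oats 0.875, almonds 0.8571, milk 0.06557.
With no serving limits, spend the whole sodium allowance on tofu: 343 mg / 6 mg × 12 g = 686.0 g.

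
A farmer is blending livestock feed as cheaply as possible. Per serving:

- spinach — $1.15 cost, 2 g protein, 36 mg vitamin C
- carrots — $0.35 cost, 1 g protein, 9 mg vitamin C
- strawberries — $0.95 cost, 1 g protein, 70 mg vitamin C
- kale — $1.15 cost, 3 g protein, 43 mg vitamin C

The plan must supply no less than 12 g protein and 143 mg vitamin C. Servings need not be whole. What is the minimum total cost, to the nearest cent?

spinach only: max(12/2, 143/36) = 6 servings → $6.90.
carrots only: max(12/1, 143/9) = 15.89 servings → $5.56.
strawberries only: max(12/1, 143/70) = 12 servings → $11.40.
kale only: max(12/3, 143/43) = 4 servings → $4.60.
spinach + carrots with both tight: 1.944 servings and 8.111 servings → $5.08.
spinach + strawberries: the both-tight solution has a negative serving — not a feasible corner.
spinach + kale: intersection lies outside the first quadrant.
carrots + strawberries with both tight: 11.43 servings and 0.5738 servings → $4.54.
carrots + kale with both tight: 5.438 servings and 2.188 servings → $4.42.
strawberries + kale with both targets exact would need a negative amount; discard.
The minimum over all feasible corners is $4.42.

$4.42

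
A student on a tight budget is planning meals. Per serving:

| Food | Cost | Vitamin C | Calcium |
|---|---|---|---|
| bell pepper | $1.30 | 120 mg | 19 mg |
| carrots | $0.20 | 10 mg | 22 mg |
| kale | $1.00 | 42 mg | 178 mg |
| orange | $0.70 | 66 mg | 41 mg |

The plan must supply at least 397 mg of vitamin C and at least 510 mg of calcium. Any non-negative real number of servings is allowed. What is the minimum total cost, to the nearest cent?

$5.17

At the optimum either one food covers both requirements or two foods hit both targets exactly; no other combination can be cheaper.
bell pepper only: max(397/120, 510/19) = 26.84 servings → $34.89.
carrots only: max(397/10, 510/22) = 39.7 servings → $7.94.
kale only: max(397/42, 510/178) = 9.452 servings → $9.45.
orange only: max(397/66, 510/41) = 12.44 servings → $8.71.
bell pepper + carrots with both tight: 1.483 servings and 21.9 servings → $6.31.
bell pepper + kale with both tight: 2.395 servings and 2.61 servings → $5.72.
bell pepper + orange: intersection lies outside the first quadrant.
carrots + kale: the both-tight solution has a negative serving — not a feasible corner.
carrots + orange with both tight: 16.68 servings and 3.488 servings → $5.78.
kale + orange with both tight: 1.734 servings and 4.912 servings → $5.17.
Cheapest feasible corner: $5.17.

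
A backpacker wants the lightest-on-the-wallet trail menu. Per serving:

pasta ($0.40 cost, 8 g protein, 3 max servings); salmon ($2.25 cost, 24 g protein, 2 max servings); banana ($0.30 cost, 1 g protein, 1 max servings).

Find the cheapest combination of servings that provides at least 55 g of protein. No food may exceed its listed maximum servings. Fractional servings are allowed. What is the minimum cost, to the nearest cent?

Cost per g of protein: pasta $0.0500, salmon $0.0938, banana $0.3000.
Take 3 servings of pasta: +24.0 g protein for $1.20 (total $1.20, still need 31.0 g).
Take 1.292 servings of salmon: +31.0 g protein for $2.91 (total $4.11, still need 0.0 g).
Greedy by cheapest-per-g is optimal for a single linear constraint, so the minimum cost is $4.11.

$4.11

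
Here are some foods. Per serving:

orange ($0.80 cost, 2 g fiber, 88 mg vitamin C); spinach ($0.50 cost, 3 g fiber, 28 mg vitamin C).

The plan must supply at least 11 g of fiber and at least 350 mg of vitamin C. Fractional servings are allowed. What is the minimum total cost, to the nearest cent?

$3.50

With two linear requirements the optimum uses one or two foods; enumerate the corners.
orange only: max(11/2, 350/88) = 5.5 servings → $4.40.
spinach only: max(11/3, 350/28) = 12.5 servings → $6.25.
orange + spinach with both tight: 3.567 servings and 1.288 servings → $3.50.
So the least-cost plan costs $3.50.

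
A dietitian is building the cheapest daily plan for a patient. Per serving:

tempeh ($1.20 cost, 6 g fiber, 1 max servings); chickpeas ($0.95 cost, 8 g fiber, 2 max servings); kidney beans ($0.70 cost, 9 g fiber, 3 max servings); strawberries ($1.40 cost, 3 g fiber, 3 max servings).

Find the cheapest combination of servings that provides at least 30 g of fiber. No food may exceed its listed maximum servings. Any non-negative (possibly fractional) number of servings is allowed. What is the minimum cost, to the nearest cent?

Cost per g of fiber: kidney beans $0.0778, chickpeas $0.1187, tempeh $0.2000, strawberries $0.4667.
Take 3 servings of kidney beans: +27.0 g fiber for $2.10 (total $2.10, still need 3.0 g).
Take 0.375 servings of chickpeas: +3.0 g fiber for $0.36 (total $2.46, still need 0.0 g).
Filling from the cheapest source first is optimal under one linear minimum: $2.46.

$2.46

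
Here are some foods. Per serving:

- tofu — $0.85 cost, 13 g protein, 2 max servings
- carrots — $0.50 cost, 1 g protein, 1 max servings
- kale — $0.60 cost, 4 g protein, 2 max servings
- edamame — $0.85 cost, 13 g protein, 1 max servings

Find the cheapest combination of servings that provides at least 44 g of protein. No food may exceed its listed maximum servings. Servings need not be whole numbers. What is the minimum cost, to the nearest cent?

Cost per g of protein: tofu $0.0654, edamame $0.0654, kale $0.1500, carrots $0.5000.
Take 2 servings of tofu: +26.0 g protein for $1.70 (total $1.70, still need 18.0 g).
Take 1 serving of edamame: +13.0 g protein for $0.85 (total $2.55, still need 5.0 g).
Take 1.25 servings of kale: +5.0 g protein for $0.75 (total $3.30, still need 0.0 g).
Greedy by cheapest-per-g is optimal for a single linear constraint, so the minimum cost is $3.30.

$3.30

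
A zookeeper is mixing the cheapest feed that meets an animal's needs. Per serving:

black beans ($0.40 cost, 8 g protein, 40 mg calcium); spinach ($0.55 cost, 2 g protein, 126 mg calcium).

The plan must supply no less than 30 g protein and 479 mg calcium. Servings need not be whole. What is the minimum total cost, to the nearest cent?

$2.78

black beans only: max(30/8, 479/40) = 11.97 servings → $4.79.
spinach only: max(30/2, 479/126) = 15 servings → $8.25.
black beans + spinach with both tight: 3.041 servings and 2.836 servings → $2.78.
Cheapest feasible corner: $2.78.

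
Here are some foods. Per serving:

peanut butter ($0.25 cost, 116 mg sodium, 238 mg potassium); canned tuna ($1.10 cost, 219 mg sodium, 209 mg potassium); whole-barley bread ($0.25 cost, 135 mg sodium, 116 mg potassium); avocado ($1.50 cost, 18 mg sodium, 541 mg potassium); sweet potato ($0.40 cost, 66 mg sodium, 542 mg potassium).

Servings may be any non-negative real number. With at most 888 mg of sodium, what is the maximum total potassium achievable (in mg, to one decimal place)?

26689.3 mg

Potassium per mg sodium: avocado 30.06, sweet potato 8.212, peanut butter 2.052, canned tuna 0.9543, whole-barley bread 0.8593.
With no serving limits, spend the whole sodium allowance on avocado: 888 mg / 18 mg × 541 mg = 26689.3 mg.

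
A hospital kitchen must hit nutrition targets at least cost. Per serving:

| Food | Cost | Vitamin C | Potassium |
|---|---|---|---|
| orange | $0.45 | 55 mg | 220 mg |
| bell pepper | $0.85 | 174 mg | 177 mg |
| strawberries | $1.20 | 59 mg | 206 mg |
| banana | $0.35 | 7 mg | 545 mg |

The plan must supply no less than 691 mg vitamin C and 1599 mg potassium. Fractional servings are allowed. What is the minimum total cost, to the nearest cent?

An LP optimum is at a vertex; with two nutrient constraints at most two foods are used. Check each candidate.
orange only: max(691/55, 1599/220) = 12.56 servings → $5.65.
bell pepper only: max(691/174, 1599/177) = 9.034 servings → $7.68.
strawberries only: max(691/59, 1599/206) = 11.71 servings → $14.05.
banana only: max(691/7, 1599/545) = 98.71 servings → $34.55.
orange + bell pepper with both tight: 5.462 servings and 2.245 servings → $4.37.
orange + strawberries with both targets exact would need a negative amount; discard.
orange + banana with both targets exact would need a negative amount; discard.
bell pepper + strawberries with both tight: 1.89 servings and 6.138 servings → $8.97.
bell pepper + banana with both tight: 3.904 servings and 1.666 servings → $3.90.
strawberries + banana: the both-tight solution has a negative serving — not a feasible corner.
So the least-cost plan costs $3.90.

$3.90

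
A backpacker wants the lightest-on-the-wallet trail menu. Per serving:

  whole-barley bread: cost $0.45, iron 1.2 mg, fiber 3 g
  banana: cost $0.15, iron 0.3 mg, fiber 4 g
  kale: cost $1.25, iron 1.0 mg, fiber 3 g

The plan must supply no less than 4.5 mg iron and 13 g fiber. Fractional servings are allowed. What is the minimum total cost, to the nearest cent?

$1.71

Two binding constraints pin down two serving amounts, so the optimal mix uses at most two foods. The candidates are each food alone (scaled to the tighter of iron/fiber) and each pair with both constraints tight.
whole-barley bread only: max(4.5/1.2, 13/3) = 4.333 servings → $1.95.
banana only: max(4.5/0.3, 13/4) = 15 servings → $2.25.
kale only: max(4.5/1.0, 13/3) = 4.5 servings → $5.62.
whole-barley bread + banana with both tight: 3.615 servings and 0.5385 servings → $1.71.
whole-barley bread + kale with both tight: 0.8333 servings and 3.5 servings → $4.75.
banana + kale: the both-tight solution has a negative serving — not a feasible corner.
Cheapest feasible corner: $1.71.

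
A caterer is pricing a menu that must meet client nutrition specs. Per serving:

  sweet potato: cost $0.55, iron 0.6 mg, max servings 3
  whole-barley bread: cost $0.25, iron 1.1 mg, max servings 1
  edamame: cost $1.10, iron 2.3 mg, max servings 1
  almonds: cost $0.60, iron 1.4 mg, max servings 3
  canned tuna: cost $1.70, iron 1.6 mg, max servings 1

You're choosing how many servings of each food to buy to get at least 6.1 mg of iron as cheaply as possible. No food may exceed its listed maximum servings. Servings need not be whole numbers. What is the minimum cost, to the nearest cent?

$2.43

Cost per mg of iron: whole-barley bread $0.2273, almonds $0.4286, edamame $0.4783, sweet potato $0.9167, canned tuna $1.0625.
Take 1 serving of whole-barley bread: +1.1 mg iron for $0.25 (total $0.25, still need 5.0 mg).
Take 3 servings of almonds: +4.2 mg iron for $1.80 (total $2.05, still need 0.8 mg).
Take 0.3478 servings of edamame: +0.8 mg iron for $0.38 (total $2.43, still need 0.0 mg).
Filling from the cheapest source first is optimal under one linear minimum: $2.43.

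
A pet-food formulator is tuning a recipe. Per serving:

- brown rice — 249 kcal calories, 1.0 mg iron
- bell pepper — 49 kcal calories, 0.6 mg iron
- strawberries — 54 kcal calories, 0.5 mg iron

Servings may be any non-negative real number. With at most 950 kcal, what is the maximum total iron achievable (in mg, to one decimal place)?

Iron per kcal: bell pepper 0.01224, strawberries 0.009259, brown rice 0.004016.
With no serving limits, spend the whole calories allowance on bell pepper: 950 kcal / 49 kcal × 0.6 mg = 11.6 mg.

11.6 mg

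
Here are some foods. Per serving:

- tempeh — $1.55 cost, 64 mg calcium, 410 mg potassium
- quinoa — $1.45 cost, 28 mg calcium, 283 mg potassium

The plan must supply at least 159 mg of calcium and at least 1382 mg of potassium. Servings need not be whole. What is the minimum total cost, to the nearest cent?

An LP optimum is at a vertex; with two nutrient constraints at most two foods are used. Check each candidate.
tempeh only: max(159/64, 1382/410) = 3.371 servings → $5.22.
quinoa only: max(159/28, 1382/283) = 5.679 servings → $8.23.
tempeh + quinoa with both tight: 0.9501 servings and 3.507 servings → $6.56.
So the least-cost plan costs $5.22.

$5.22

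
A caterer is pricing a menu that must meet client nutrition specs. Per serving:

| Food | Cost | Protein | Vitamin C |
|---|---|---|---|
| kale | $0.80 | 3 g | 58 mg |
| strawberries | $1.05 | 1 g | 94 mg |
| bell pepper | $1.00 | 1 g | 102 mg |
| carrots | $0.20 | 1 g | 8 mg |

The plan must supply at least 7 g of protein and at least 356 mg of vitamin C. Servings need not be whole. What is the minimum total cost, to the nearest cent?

$3.82

A basic optimal solution has at most two foods positive. Try each food alone and each pair with both targets met exactly.
kale only: max(7/3, 356/58) = 6.138 servings → $4.91.
strawberries only: max(7/1, 356/94) = 7 servings → $7.35.
bell pepper only: max(7/1, 356/102) = 7 servings → $7.00.
carrots only: max(7/1, 356/8) = 44.5 servings → $8.90.
kale + strawberries with both tight: 1.348 servings and 2.955 servings → $4.18.
kale + bell pepper with both tight: 1.444 servings and 2.669 servings → $3.82.
kale + carrots with both targets exact would need a negative amount; discard.
strawberries + bell pepper: the both-tight solution has a negative serving — not a feasible corner.
strawberries + carrots with both tight: 3.488 servings and 3.512 servings → $4.37.
bell pepper + carrots with both tight: 3.191 servings and 3.809 servings → $3.95.
The minimum over all feasible corners is $3.82.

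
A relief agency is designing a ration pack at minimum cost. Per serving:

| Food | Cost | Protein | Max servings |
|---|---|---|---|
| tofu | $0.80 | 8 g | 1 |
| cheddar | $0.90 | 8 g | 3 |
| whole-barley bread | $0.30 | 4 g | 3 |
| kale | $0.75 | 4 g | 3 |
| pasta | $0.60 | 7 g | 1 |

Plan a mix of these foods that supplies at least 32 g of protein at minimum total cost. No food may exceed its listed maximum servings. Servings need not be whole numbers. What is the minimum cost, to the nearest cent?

Cost per g of protein: whole-barley bread $0.0750, pasta $0.0857, tofu $0.1000, cheddar $0.1125, kale $0.1875.
Take 3 servings of whole-barley bread: +12.0 g protein for $0.90 (total $0.90, still need 20.0 g).
Take 1 serving of pasta: +7.0 g protein for $0.60 (total $1.50, still need 13.0 g).
Take 1 serving of tofu: +8.0 g protein for $0.80 (total $2.30, still need 5.0 g).
Take 0.625 servings of cheddar: +5.0 g protein for $0.56 (total $2.86, still need 0.0 g).
Greedy by cheapest-per-g is optimal for a single linear constraint, so the minimum cost is $2.86.

$2.86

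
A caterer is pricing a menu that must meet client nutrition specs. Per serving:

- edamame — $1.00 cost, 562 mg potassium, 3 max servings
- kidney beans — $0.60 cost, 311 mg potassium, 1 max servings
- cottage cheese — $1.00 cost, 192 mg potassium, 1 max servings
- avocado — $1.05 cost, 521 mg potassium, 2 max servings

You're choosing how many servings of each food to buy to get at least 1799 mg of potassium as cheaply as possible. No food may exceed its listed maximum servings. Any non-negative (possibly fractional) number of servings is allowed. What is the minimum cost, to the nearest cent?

Cost per mg of potassium: edamame $0.0018, kidney beans $0.0019, avocado $0.0020, cottage cheese $0.0052.
Take 3 servings of edamame: +1686.0 mg potassium for $3.00 (total $3.00, still need 113.0 mg).
Take 0.3633 servings of kidney beans: +113.0 mg potassium for $0.22 (total $3.22, still need 0.0 mg).
Filling from the cheapest source first is optimal under one linear minimum: $3.22.

$3.22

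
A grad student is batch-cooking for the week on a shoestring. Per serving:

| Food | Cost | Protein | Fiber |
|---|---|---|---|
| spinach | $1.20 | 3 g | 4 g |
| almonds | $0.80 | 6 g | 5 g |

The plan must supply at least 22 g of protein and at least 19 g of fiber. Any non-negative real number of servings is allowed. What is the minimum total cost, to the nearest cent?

The cheapest plan sits at a corner of the feasible region — with two constraints it uses at most two foods.
spinach only: max(22/3, 19/4) = 7.333 servings → $8.80.
almonds only: max(22/6, 19/5) = 3.8 servings → $3.04.
spinach + almonds with both tight: 0.4444 servings and 3.444 servings → $3.29.
So the least-cost plan costs $3.04.

$3.04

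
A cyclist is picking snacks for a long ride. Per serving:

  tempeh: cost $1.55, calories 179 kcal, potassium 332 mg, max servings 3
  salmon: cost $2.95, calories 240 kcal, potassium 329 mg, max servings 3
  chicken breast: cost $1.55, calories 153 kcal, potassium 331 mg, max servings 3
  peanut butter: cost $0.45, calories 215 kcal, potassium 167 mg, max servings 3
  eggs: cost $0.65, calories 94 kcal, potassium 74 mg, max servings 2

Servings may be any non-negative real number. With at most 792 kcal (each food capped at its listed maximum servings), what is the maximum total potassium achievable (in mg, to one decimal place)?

1610.6 mg

Potassium per kcal: chicken breast 2.163, tempeh 1.855, salmon 1.371, eggs 0.7872, peanut butter 0.7767.
Take 3 servings of chicken breast: uses 459 kcal, +993.0 mg potassium (running total 993.0 mg).
Take 1.86 servings of tempeh: uses 333 kcal, +617.6 mg potassium (running total 1610.6 mg).
Greedy by best ratio exhausts the calories allowance optimally: 1610.6 mg.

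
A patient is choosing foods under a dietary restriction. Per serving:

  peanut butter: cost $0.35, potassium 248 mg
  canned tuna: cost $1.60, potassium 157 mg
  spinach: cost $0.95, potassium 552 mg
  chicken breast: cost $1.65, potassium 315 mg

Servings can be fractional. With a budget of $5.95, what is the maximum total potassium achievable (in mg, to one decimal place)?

Potassium per dollar: peanut butter 708.6, spinach 581.1, chicken breast 190.9, canned tuna 98.12.
With no serving limits, spend the whole cost allowance on peanut butter: $5.95 / $0.35 × 248 mg = 4216.0 mg.

4216.0 mg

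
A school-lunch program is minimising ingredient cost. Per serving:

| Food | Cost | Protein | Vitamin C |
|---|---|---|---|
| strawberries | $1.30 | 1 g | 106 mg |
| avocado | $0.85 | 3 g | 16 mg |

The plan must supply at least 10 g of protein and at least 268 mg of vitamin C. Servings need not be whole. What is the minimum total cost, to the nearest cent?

$5.00

With two linear requirements the optimum uses one or two foods; enumerate the corners.
strawberries only: max(10/1, 268/106) = 10 servings → $13.00.
avocado only: max(10/3, 268/16) = 16.75 servings → $14.24.
strawberries + avocado with both tight: 2.132 servings and 2.623 servings → $5.00.
Cheapest feasible corner: $5.00.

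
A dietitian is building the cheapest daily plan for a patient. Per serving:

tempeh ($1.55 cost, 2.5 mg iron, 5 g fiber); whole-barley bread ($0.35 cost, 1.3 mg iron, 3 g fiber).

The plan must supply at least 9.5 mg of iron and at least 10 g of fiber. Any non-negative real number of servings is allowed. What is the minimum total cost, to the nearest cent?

Check every corner: each single food scaled to meet both minima, and each pair solved so both constraints bind.
tempeh only: max(9.5/2.5, 10/5) = 3.8 servings → $5.89.
whole-barley bread only: max(9.5/1.3, 10/3) = 7.308 servings → $2.56.
tempeh + whole-barley bread: the both-tight solution has a negative serving — not a feasible corner.
The minimum over all feasible corners is $2.56.

$2.56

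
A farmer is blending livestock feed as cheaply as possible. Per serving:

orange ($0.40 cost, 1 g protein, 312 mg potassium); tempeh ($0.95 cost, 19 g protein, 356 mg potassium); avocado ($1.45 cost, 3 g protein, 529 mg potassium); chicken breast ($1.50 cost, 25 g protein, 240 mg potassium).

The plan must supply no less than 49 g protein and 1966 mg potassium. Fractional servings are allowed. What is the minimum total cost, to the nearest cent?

$3.70

Minimising a linear cost over {protein ≥ 49, potassium ≥ 1966, servings ≥ 0} — the optimum is at a vertex, using one or two foods.
orange only: max(49/1, 1966/312) = 49 servings → $19.60.
tempeh only: max(49/19, 1966/356) = 5.522 servings → $5.25.
avocado only: max(49/3, 1966/529) = 16.33 servings → $23.68.
chicken breast only: max(49/25, 1966/240) = 8.192 servings → $12.29.
orange + tempeh with both tight: 3.573 servings and 2.391 servings → $3.70.
orange + avocado with both targets exact would need a negative amount; discard.
orange + chicken breast with both tight: 4.946 servings and 1.762 servings → $4.62.
tempeh + avocado with both tight: 2.229 servings and 2.216 servings → $5.33.
tempeh + chicken breast with both targets exact would need a negative amount; discard.
avocado + chicken breast with both tight: 2.99 servings and 1.601 servings → $6.74.
The minimum over all feasible corners is $3.70.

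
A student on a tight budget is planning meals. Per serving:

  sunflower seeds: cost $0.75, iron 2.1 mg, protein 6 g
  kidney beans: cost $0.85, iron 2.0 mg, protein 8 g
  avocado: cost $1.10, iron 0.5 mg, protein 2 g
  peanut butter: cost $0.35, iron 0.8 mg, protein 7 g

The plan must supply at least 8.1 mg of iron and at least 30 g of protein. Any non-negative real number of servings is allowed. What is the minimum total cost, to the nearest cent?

$2.99

sunflower seeds only: max(8.1/2.1, 30/6) = 5 servings → $3.75.
kidney beans only: max(8.1/2.0, 30/8) = 4.05 servings → $3.44.
avocado only: max(8.1/0.5, 30/2) = 16.2 servings → $17.82.
peanut butter only: max(8.1/0.8, 30/7) = 10.12 servings → $3.54.
sunflower seeds + kidney beans with both tight: 1 serving and 3 servings → $3.30.
sunflower seeds + avocado with both tight: 1 serving and 12 servings → $13.95.
sunflower seeds + peanut butter with both tight: 3.303 servings and 1.455 servings → $2.99.
kidney beans + avocado (both tight): parallel constraints — no distinct corner.
kidney beans + peanut butter: the both-tight solution has a negative serving — not a feasible corner.
avocado + peanut butter: the both-tight solution has a negative serving — not a feasible corner.
So the least-cost plan costs $2.99.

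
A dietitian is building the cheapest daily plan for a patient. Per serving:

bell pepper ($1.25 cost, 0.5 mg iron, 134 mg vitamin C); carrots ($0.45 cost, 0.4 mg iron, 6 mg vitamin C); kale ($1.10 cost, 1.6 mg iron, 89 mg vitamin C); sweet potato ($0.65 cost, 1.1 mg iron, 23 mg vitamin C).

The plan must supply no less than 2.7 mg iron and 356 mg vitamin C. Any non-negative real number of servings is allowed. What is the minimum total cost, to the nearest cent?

bell pepper only: max(2.7/0.5, 356/134) = 5.4 servings → $6.75.
carrots only: max(2.7/0.4, 356/6) = 59.33 servings → $26.70.
kale only: max(2.7/1.6, 356/89) = 4 servings → $4.40.
sweet potato only: max(2.7/1.1, 356/23) = 15.48 servings → $10.06.
bell pepper + carrots with both tight: 2.494 servings and 3.632 servings → $4.75.
bell pepper + kale with both tight: 1.938 servings and 1.082 servings → $3.61.
bell pepper + sweet potato with both tight: 2.425 servings and 1.352 servings → $3.91.
carrots + kale: intersection lies outside the first quadrant.
carrots + sweet potato: the both-tight solution has a negative serving — not a feasible corner.
kale + sweet potato with both targets exact would need a negative amount; discard.
So the least-cost plan costs $3.61.

$3.61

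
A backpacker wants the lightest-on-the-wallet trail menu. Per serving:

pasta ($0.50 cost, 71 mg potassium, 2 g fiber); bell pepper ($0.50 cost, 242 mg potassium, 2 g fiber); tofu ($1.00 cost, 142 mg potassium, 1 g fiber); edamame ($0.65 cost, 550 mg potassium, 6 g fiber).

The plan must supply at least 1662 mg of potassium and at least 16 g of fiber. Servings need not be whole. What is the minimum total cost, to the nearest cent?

$1.96

Two binding constraints pin down two serving amounts, so the optimal mix uses at most two foods. The candidates are each food alone (scaled to the tighter of potassium/fiber) and each pair with both constraints tight.
pasta only: max(1662/71, 16/2) = 23.41 servings → $11.70.
bell pepper only: max(1662/242, 16/2) = 8 servings → $4.00.
tofu only: max(1662/142, 16/1) = 16 servings → $16.00.
edamame only: max(1662/550, 16/6) = 3.022 servings → $1.96.
pasta + bell pepper with both tight: 1.602 servings and 6.398 servings → $4.00.
pasta + tofu with both tight: 2.864 servings and 10.27 servings → $11.70.
pasta + edamame: the both-tight solution has a negative serving — not a feasible corner.
bell pepper + tofu: intersection lies outside the first quadrant.
bell pepper + edamame with both tight: 3.33 servings and 1.557 servings → $2.68.
tofu + edamame with both tight: 3.881 servings and 2.02 servings → $5.19.
The minimum over all feasible corners is $1.96.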